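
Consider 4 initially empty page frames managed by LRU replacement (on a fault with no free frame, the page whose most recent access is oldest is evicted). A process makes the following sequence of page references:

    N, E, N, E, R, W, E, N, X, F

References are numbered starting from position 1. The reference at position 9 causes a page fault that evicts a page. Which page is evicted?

pos 1: N -> miss, frames (N)
pos 2: E -> miss, frames (N E)
pos 3: N -> hit
pos 4: E -> hit
pos 5: R -> miss, frames (N E R)
pos 6: W -> miss, frames (N E R W)
pos 7: E -> hit
pos 8: N -> hit
pos 9: X -> miss, evict R, frames (W E N X)
At position 9, page R is evicted.

R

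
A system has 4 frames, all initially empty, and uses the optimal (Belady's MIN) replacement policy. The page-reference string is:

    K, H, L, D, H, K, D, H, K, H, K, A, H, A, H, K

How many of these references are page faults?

K: fault, frames [K]
H: fault, frames [K, H]
L: fault, frames [K, H, L]
D: fault, frames [K, H, L, D]
H: hit
K: hit
D: hit
H: hit
K: hit
H: hit
K: hit
A: fault, evict D, frames [K, H, L, A]
H: hit
A: hit
H: hit
K: hit
Page faults: 5.

5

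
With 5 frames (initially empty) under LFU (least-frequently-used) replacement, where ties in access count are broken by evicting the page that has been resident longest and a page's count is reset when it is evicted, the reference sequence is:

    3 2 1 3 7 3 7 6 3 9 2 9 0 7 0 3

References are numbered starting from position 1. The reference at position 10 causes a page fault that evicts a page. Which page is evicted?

pos 1: 3 -> fault, frames {3}
pos 2: 2 -> fault, frames {3,2}
pos 3: 1 -> fault, frames {3,2,1}
pos 4: 3 -> hit
pos 5: 7 -> fault, frames {3,2,1,7}
pos 6: 3 -> hit
pos 7: 7 -> hit
pos 8: 6 -> fault, frames {3,2,1,7,6}
pos 9: 3 -> hit
pos 10: 9 -> fault, evict 2, frames {3,1,7,6,9}
At position 10, page 2 is evicted.

2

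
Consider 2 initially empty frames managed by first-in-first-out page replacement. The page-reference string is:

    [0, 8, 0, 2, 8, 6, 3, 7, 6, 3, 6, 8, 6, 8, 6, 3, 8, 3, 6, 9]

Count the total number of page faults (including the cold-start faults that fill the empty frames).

0 → fault, frames {0}
8 → fault, frames {0,8}
0 → hit
2 → fault, evict 0, frames {8,2}
8 → hit
6 → fault, evict 8, frames {2,6}
3 → fault, evict 2, frames {6,3}
7 → fault, evict 6, frames {3,7}
6 → fault, evict 3, frames {7,6}
3 → fault, evict 7, frames {6,3}
6 → hit
8 → fault, evict 6, frames {3,8}
6 → fault, evict 3, frames {8,6}
8 → hit
6 → hit
3 → fault, evict 8, frames {6,3}
8 → fault, evict 6, frames {3,8}
3 → hit
6 → fault, evict 3, frames {8,6}
9 → fault, evict 8, frames {6,9}
Page faults: 14.

14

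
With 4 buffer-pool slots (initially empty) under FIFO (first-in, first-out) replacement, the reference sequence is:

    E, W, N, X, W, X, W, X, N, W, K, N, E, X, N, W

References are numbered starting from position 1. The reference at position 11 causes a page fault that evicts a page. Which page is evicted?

E

pos 1: E: miss, frames [E]
pos 2: W: miss, frames [E, W]
pos 3: N: miss, frames [E, W, N]
pos 4: X: miss, frames [E, W, N, X]
pos 5: W: hit
pos 6: X: hit
pos 7: W: hit
pos 8: X: hit
pos 9: N: hit
pos 10: W: hit
pos 11: K: miss, evict E, frames [W, N, X, K]
At position 11, page E is evicted.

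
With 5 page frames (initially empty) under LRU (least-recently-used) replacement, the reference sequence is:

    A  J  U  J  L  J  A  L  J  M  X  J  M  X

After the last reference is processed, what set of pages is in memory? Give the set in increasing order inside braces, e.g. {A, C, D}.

A → miss, frames {A}
J → miss, frames {A,J}
U → miss, frames {A,J,U}
J → hit
L → miss, frames {A,U,J,L}
J → hit
A → hit
L → hit
J → hit
M → miss, frames {U,A,L,J,M}
X → miss, evict U, frames {A,L,J,M,X}
J → hit
M → hit
X → hit

{A, J, L, M, X}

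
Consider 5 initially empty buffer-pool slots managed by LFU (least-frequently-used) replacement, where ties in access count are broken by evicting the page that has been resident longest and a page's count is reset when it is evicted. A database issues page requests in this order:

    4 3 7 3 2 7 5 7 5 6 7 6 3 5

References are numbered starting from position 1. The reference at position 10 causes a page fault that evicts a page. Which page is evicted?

4

pos 1: 4 -> miss, frames (4)
pos 2: 3 -> miss, frames (4 3)
pos 3: 7 -> miss, frames (4 3 7)
pos 4: 3 -> hit
pos 5: 2 -> miss, frames (4 3 7 2)
pos 6: 7 -> hit
pos 7: 5 -> miss, frames (4 3 7 2 5)
pos 8: 7 -> hit
pos 9: 5 -> hit
pos 10: 6 -> miss, evict 4, frames (3 7 2 5 6)
At position 10, page 4 is evicted.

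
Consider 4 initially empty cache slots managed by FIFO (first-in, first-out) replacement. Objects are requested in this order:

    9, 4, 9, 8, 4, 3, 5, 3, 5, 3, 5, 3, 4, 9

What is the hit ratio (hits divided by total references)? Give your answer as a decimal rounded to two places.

9 -> miss, frames {9}
4 -> miss, frames {9,4}
9 -> hit
8 -> miss, frames {9,4,8}
4 -> hit
3 -> miss, frames {9,4,8,3}
5 -> miss, evict 9, frames {4,8,3,5}
3 -> hit
5 -> hit
3 -> hit
5 -> hit
3 -> hit
4 -> hit
9 -> miss, evict 4, frames {8,3,5,9}
Hits: 8 of 14 references → 8/14 = 0.5714.

0.57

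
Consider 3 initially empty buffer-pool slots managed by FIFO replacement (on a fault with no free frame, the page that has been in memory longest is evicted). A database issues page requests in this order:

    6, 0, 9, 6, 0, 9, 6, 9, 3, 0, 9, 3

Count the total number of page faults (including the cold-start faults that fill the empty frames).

4

6: fault, frames (6)
0: fault, frames (6 0)
9: fault, frames (6 0 9)
6: hit
0: hit
9: hit
6: hit
9: hit
3: fault, evict 6, frames (0 9 3)
0: hit
9: hit
3: hit
Page faults: 4.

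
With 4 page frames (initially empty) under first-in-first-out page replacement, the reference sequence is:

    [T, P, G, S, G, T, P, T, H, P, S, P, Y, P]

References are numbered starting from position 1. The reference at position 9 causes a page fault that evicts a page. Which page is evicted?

pos 1: T: miss, frames [T]
pos 2: P: miss, frames [T, P]
pos 3: G: miss, frames [T, P, G]
pos 4: S: miss, frames [T, P, G, S]
pos 5: G: hit
pos 6: T: hit
pos 7: P: hit
pos 8: T: hit
pos 9: H: miss, evict T, frames [P, G, S, H]
At position 9, page T is evicted.

T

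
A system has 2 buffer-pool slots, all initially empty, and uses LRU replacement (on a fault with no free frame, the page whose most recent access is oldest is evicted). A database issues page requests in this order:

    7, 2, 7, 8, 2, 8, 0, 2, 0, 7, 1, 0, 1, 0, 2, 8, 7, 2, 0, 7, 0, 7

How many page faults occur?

7: fault, frames [7]
2: fault, frames [7, 2]
7: hit
8: fault, evict 2, frames [7, 8]
2: fault, evict 7, frames [8, 2]
8: hit
0: fault, evict 2, frames [8, 0]
2: fault, evict 8, frames [0, 2]
0: hit
7: fault, evict 2, frames [0, 7]
1: fault, evict 0, frames [7, 1]
0: fault, evict 7, frames [1, 0]
1: hit
0: hit
2: fault, evict 1, frames [0, 2]
8: fault, evict 0, frames [2, 8]
7: fault, evict 2, frames [8, 7]
2: fault, evict 8, frames [7, 2]
0: fault, evict 7, frames [2, 0]
7: fault, evict 2, frames [0, 7]
0: hit
7: hit
Page faults: 15.

15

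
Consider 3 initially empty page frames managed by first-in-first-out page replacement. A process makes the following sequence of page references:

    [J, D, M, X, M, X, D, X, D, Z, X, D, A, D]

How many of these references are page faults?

7

J → miss, frames [J]
D → miss, frames [J, D]
M → miss, frames [J, D, M]
X → miss, evict J, frames [D, M, X]
M → hit
X → hit
D → hit
X → hit
D → hit
Z → miss, evict D, frames [M, X, Z]
X → hit
D → miss, evict M, frames [X, Z, D]
A → miss, evict X, frames [Z, D, A]
D → hit
Page faults: 7.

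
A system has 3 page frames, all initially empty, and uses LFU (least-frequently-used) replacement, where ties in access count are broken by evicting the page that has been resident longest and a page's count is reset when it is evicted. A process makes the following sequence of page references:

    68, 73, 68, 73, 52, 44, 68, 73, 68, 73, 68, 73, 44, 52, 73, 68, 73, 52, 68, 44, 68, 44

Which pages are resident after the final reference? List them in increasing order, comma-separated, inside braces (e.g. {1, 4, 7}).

68 -> fault, frames {68}
73 -> fault, frames {68,73}
68 -> hit
73 -> hit
52 -> fault, frames {68,73,52}
44 -> fault, evict 52, frames {68,73,44}
68 -> hit
73 -> hit
68 -> hit
73 -> hit
68 -> hit
73 -> hit
44 -> hit
52 -> fault, evict 44, frames {68,73,52}
73 -> hit
68 -> hit
73 -> hit
52 -> hit
68 -> hit
44 -> fault, evict 52, frames {68,73,44}
68 -> hit
44 -> hit

{44, 68, 73}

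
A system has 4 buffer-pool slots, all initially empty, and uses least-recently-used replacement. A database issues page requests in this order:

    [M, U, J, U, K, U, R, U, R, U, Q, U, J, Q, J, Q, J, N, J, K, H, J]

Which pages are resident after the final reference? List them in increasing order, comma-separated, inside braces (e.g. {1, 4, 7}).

{H, J, K, N}

M -> miss, frames [M]
U -> miss, frames [M, U]
J -> miss, frames [M, U, J]
U -> hit
K -> miss, frames [M, J, U, K]
U -> hit
R -> miss, evict M, frames [J, K, U, R]
U -> hit
R -> hit
U -> hit
Q -> miss, evict J, frames [K, R, U, Q]
U -> hit
J -> miss, evict K, frames [R, Q, U, J]
Q -> hit
J -> hit
Q -> hit
J -> hit
N -> miss, evict R, frames [U, Q, J, N]
J -> hit
K -> miss, evict U, frames [Q, N, J, K]
H -> miss, evict Q, frames [N, J, K, H]
J -> hit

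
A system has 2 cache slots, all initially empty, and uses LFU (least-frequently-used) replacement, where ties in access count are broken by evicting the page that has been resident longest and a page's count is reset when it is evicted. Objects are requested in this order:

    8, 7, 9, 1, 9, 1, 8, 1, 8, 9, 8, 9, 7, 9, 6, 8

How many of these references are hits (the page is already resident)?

8 -> miss, frames [8]
7 -> miss, frames [8, 7]
9 -> miss, evict 8, frames [7, 9]
1 -> miss, evict 7, frames [9, 1]
9 -> hit
1 -> hit
8 -> miss, evict 9, frames [1, 8]
1 -> hit
8 -> hit
9 -> miss, evict 8, frames [1, 9]
8 -> miss, evict 9, frames [1, 8]
9 -> miss, evict 8, frames [1, 9]
7 -> miss, evict 9, frames [1, 7]
9 -> miss, evict 7, frames [1, 9]
6 -> miss, evict 9, frames [1, 6]
8 -> miss, evict 6, frames [1, 8]
Hits: 4.

4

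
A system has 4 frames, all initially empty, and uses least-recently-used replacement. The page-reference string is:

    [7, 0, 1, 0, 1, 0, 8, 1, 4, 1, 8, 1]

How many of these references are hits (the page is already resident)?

7: fault, frames [7]
0: fault, frames [7, 0]
1: fault, frames [7, 0, 1]
0: hit
1: hit
0: hit
8: fault, frames [7, 1, 0, 8]
1: hit
4: fault, evict 7, frames [0, 8, 1, 4]
1: hit
8: hit
1: hit
Hits: 7.

7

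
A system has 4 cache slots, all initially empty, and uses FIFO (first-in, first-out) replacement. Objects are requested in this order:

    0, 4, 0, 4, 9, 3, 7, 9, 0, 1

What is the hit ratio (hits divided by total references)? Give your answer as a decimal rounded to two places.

0.30

0 → miss, frames {0}
4 → miss, frames {0,4}
0 → hit
4 → hit
9 → miss, frames {0,4,9}
3 → miss, frames {0,4,9,3}
7 → miss, evict 0, frames {4,9,3,7}
9 → hit
0 → miss, evict 4, frames {9,3,7,0}
1 → miss, evict 9, frames {3,7,0,1}
Hits: 3 of 10 references → 3/10 = 0.3000.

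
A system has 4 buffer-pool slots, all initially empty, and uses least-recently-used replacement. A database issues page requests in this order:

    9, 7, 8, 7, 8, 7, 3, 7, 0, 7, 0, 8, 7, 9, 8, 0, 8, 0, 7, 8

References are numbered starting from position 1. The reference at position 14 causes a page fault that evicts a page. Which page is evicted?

pos 1: 9: miss, frames {9}
pos 2: 7: miss, frames {9,7}
pos 3: 8: miss, frames {9,7,8}
pos 4: 7: hit
pos 5: 8: hit
pos 6: 7: hit
pos 7: 3: miss, frames {9,8,7,3}
pos 8: 7: hit
pos 9: 0: miss, evict 9, frames {8,3,7,0}
pos 10: 7: hit
pos 11: 0: hit
pos 12: 8: hit
pos 13: 7: hit
pos 14: 9: miss, evict 3, frames {0,8,7,9}
At position 14, page 3 is evicted.

3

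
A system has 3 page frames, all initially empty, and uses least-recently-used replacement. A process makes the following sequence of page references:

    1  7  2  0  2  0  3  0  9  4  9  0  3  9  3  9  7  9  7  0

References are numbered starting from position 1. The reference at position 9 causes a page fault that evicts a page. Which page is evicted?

2

pos 1: 1: fault, frames [1]
pos 2: 7: fault, frames [1, 7]
pos 3: 2: fault, frames [1, 7, 2]
pos 4: 0: fault, evict 1, frames [7, 2, 0]
pos 5: 2: hit
pos 6: 0: hit
pos 7: 3: fault, evict 7, frames [2, 0, 3]
pos 8: 0: hit
pos 9: 9: fault, evict 2, frames [3, 0, 9]
At position 9, page 2 is evicted.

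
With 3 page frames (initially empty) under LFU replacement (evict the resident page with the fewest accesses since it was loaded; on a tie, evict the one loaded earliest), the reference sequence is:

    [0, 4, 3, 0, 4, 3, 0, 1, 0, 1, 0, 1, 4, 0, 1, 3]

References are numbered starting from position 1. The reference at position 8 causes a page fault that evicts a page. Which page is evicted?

4

pos 1: 0: fault, frames {0}
pos 2: 4: fault, frames {0,4}
pos 3: 3: fault, frames {0,4,3}
pos 4: 0: hit
pos 5: 4: hit
pos 6: 3: hit
pos 7: 0: hit
pos 8: 1: fault, evict 4, frames {0,3,1}
At position 8, page 4 is evicted.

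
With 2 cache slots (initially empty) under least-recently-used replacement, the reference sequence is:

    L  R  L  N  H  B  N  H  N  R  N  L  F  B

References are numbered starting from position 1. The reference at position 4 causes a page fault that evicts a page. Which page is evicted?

pos 1: L: miss, frames (L)
pos 2: R: miss, frames (L R)
pos 3: L: hit
pos 4: N: miss, evict R, frames (L N)
At position 4, page R is evicted.

R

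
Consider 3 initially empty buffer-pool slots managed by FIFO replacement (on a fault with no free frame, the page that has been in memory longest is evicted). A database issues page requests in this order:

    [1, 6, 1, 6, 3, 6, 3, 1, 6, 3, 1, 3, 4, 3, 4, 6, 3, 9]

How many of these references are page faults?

1 → miss, frames {1}
6 → miss, frames {1,6}
1 → hit
6 → hit
3 → miss, frames {1,6,3}
6 → hit
3 → hit
1 → hit
6 → hit
3 → hit
1 → hit
3 → hit
4 → miss, evict 1, frames {6,3,4}
3 → hit
4 → hit
6 → hit
3 → hit
9 → miss, evict 6, frames {3,4,9}
Page faults: 5.

5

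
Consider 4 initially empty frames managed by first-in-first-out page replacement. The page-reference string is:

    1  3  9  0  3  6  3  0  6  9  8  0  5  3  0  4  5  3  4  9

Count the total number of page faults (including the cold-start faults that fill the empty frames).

11

1 → fault, frames [1]
3 → fault, frames [1, 3]
9 → fault, frames [1, 3, 9]
0 → fault, frames [1, 3, 9, 0]
3 → hit
6 → fault, evict 1, frames [3, 9, 0, 6]
3 → hit
0 → hit
6 → hit
9 → hit
8 → fault, evict 3, frames [9, 0, 6, 8]
0 → hit
5 → fault, evict 9, frames [0, 6, 8, 5]
3 → fault, evict 0, frames [6, 8, 5, 3]
0 → fault, evict 6, frames [8, 5, 3, 0]
4 → fault, evict 8, frames [5, 3, 0, 4]
5 → hit
3 → hit
4 → hit
9 → fault, evict 5, frames [3, 0, 4, 9]
Page faults: 11.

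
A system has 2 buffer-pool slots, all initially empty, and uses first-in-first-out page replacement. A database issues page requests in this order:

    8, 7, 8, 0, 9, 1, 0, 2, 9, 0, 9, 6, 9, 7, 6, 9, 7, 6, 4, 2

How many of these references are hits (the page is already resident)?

8: miss, frames (8)
7: miss, frames (8 7)
8: hit
0: miss, evict 8, frames (7 0)
9: miss, evict 7, frames (0 9)
1: miss, evict 0, frames (9 1)
0: miss, evict 9, frames (1 0)
2: miss, evict 1, frames (0 2)
9: miss, evict 0, frames (2 9)
0: miss, evict 2, frames (9 0)
9: hit
6: miss, evict 9, frames (0 6)
9: miss, evict 0, frames (6 9)
7: miss, evict 6, frames (9 7)
6: miss, evict 9, frames (7 6)
9: miss, evict 7, frames (6 9)
7: miss, evict 6, frames (9 7)
6: miss, evict 9, frames (7 6)
4: miss, evict 7, frames (6 4)
2: miss, evict 6, frames (4 2)
Hits: 2.

2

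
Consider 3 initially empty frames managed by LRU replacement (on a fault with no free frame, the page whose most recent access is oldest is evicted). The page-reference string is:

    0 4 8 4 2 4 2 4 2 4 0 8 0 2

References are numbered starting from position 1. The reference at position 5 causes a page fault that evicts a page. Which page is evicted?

pos 1: 0: fault, frames [0]
pos 2: 4: fault, frames [0, 4]
pos 3: 8: fault, frames [0, 4, 8]
pos 4: 4: hit
pos 5: 2: fault, evict 0, frames [8, 4, 2]
At position 5, page 0 is evicted.

0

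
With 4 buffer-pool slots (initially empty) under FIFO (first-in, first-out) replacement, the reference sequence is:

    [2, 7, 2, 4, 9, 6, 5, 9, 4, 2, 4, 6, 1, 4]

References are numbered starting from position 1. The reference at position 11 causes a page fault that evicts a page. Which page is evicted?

pos 1: 2 -> miss, frames {2}
pos 2: 7 -> miss, frames {2,7}
pos 3: 2 -> hit
pos 4: 4 -> miss, frames {2,7,4}
pos 5: 9 -> miss, frames {2,7,4,9}
pos 6: 6 -> miss, evict 2, frames {7,4,9,6}
pos 7: 5 -> miss, evict 7, frames {4,9,6,5}
pos 8: 9 -> hit
pos 9: 4 -> hit
pos 10: 2 -> miss, evict 4, frames {9,6,5,2}
pos 11: 4 -> miss, evict 9, frames {6,5,2,4}
At position 11, page 9 is evicted.

9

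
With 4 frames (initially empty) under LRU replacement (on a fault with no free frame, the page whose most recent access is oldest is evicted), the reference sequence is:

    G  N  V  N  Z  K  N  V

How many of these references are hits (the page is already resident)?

3

G: miss, frames (G)
N: miss, frames (G N)
V: miss, frames (G N V)
N: hit
Z: miss, frames (G V N Z)
K: miss, evict G, frames (V N Z K)
N: hit
V: hit
Hits: 3.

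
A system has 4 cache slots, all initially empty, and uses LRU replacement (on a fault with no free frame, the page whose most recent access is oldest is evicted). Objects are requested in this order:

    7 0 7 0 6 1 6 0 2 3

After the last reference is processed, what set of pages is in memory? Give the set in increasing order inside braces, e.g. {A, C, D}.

{0, 2, 3, 6}

7 -> fault, frames {7}
0 -> fault, frames {7,0}
7 -> hit
0 -> hit
6 -> fault, frames {7,0,6}
1 -> fault, frames {7,0,6,1}
6 -> hit
0 -> hit
2 -> fault, evict 7, frames {1,6,0,2}
3 -> fault, evict 1, frames {6,0,2,3}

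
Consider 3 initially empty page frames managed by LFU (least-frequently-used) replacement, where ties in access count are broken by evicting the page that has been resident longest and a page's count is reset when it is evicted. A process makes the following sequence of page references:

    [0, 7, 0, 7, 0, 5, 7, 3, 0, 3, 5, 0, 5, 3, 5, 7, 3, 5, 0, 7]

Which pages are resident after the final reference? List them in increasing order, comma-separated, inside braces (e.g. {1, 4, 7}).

0: fault, frames (0)
7: fault, frames (0 7)
0: hit
7: hit
0: hit
5: fault, frames (0 7 5)
7: hit
3: fault, evict 5, frames (0 7 3)
0: hit
3: hit
5: fault, evict 3, frames (0 7 5)
0: hit
5: hit
3: fault, evict 5, frames (0 7 3)
5: fault, evict 3, frames (0 7 5)
7: hit
3: fault, evict 5, frames (0 7 3)
5: fault, evict 3, frames (0 7 5)
0: hit
7: hit

{0, 5, 7}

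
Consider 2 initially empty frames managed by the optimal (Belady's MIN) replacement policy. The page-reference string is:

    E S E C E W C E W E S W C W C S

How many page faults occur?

E -> fault, frames [E]
S -> fault, frames [E, S]
E -> hit
C -> fault, evict S, frames [E, C]
E -> hit
W -> fault, evict E, frames [C, W]
C -> hit
E -> fault, evict C, frames [W, E]
W -> hit
E -> hit
S -> fault, evict E, frames [W, S]
W -> hit
C -> fault, evict S, frames [W, C]
W -> hit
C -> hit
S -> fault, evict C, frames [W, S]
Page faults: 8.

8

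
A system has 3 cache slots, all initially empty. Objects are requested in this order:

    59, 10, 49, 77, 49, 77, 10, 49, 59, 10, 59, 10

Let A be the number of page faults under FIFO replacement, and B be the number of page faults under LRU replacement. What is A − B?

1

Under FIFO: F F F F . . . . F F . . → 6 faults.
Under LRU: F F F F . . . . F . . . → 5 faults.
A − B = 6 − 5 = 1.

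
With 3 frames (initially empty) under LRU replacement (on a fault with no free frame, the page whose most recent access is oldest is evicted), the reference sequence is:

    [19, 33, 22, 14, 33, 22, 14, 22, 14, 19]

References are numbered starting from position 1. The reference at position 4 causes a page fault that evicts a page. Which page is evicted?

19

pos 1: 19: miss, frames [19]
pos 2: 33: miss, frames [19, 33]
pos 3: 22: miss, frames [19, 33, 22]
pos 4: 14: miss, evict 19, frames [33, 22, 14]
At position 4, page 19 is evicted.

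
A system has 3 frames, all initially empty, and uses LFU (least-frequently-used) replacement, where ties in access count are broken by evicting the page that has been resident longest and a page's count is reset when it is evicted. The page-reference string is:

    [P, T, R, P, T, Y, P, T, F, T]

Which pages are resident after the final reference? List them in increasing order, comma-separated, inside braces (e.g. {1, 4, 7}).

P -> fault, frames {P}
T -> fault, frames {P,T}
R -> fault, frames {P,T,R}
P -> hit
T -> hit
Y -> fault, evict R, frames {P,T,Y}
P -> hit
T -> hit
F -> fault, evict Y, frames {P,T,F}
T -> hit

{F, P, T}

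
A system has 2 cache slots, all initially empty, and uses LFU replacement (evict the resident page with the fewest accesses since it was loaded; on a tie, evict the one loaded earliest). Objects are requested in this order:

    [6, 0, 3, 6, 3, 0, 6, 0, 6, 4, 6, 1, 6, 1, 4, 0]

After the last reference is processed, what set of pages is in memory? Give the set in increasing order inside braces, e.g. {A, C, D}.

6 → miss, frames (6)
0 → miss, frames (6 0)
3 → miss, evict 6, frames (0 3)
6 → miss, evict 0, frames (3 6)
3 → hit
0 → miss, evict 6, frames (3 0)
6 → miss, evict 0, frames (3 6)
0 → miss, evict 6, frames (3 0)
6 → miss, evict 0, frames (3 6)
4 → miss, evict 6, frames (3 4)
6 → miss, evict 4, frames (3 6)
1 → miss, evict 6, frames (3 1)
6 → miss, evict 1, frames (3 6)
1 → miss, evict 6, frames (3 1)
4 → miss, evict 1, frames (3 4)
0 → miss, evict 4, frames (3 0)

{0, 3}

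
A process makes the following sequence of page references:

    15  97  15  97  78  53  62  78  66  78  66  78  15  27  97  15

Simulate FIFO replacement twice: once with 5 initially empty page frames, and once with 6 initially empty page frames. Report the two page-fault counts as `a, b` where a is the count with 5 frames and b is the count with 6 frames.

9, 8

5 frames: F F . . F F F . F . . . F F F . → 9 faults.
6 frames: F F . . F F F . F . . . . F . F → 8 faults.
8 < 9: adding a frame reduced faults, as is typical.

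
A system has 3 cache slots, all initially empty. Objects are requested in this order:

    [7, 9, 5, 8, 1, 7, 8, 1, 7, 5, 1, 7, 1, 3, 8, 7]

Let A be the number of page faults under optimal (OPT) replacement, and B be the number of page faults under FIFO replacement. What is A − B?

Under OPT: F F F F F . . . . F . . . F F . → 8 faults.
Under FIFO: F F F F F F . . . F . . . F F F → 10 faults.
A − B = 8 − 10 = -2.

-2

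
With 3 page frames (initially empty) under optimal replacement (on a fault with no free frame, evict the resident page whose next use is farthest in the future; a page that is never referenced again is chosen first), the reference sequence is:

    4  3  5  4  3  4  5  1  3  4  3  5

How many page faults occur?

4 → fault, frames (4)
3 → fault, frames (4 3)
5 → fault, frames (4 3 5)
4 → hit
3 → hit
4 → hit
5 → hit
1 → fault, evict 5, frames (4 3 1)
3 → hit
4 → hit
3 → hit
5 → fault, evict 1, frames (4 3 5)
Page faults: 5.

5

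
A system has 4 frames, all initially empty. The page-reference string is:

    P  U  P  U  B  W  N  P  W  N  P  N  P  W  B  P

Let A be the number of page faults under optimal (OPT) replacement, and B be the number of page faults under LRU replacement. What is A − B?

Under OPT: F F . . F F F . . . . . . . . . → 5 faults.
Under LRU: F F . . F F F F . . . . . . . . → 6 faults.
A − B = 5 − 6 = -1.

-1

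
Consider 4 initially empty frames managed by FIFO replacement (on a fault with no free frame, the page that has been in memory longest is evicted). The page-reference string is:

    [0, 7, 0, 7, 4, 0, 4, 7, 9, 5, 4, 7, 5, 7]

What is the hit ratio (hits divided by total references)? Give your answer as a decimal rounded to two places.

0 → miss, frames {0}
7 → miss, frames {0,7}
0 → hit
7 → hit
4 → miss, frames {0,7,4}
0 → hit
4 → hit
7 → hit
9 → miss, frames {0,7,4,9}
5 → miss, evict 0, frames {7,4,9,5}
4 → hit
7 → hit
5 → hit
7 → hit
Hits: 9 of 14 references → 9/14 = 0.6429.

0.64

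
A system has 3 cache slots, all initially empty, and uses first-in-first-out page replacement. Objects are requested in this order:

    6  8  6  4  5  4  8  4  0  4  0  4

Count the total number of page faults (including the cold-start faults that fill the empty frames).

6 -> miss, frames [6]
8 -> miss, frames [6, 8]
6 -> hit
4 -> miss, frames [6, 8, 4]
5 -> miss, evict 6, frames [8, 4, 5]
4 -> hit
8 -> hit
4 -> hit
0 -> miss, evict 8, frames [4, 5, 0]
4 -> hit
0 -> hit
4 -> hit
Page faults: 5.

5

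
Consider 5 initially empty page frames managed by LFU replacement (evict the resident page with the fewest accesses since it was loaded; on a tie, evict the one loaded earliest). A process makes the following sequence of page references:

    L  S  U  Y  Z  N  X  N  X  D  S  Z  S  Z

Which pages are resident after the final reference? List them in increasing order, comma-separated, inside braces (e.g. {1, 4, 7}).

L: miss, frames {L}
S: miss, frames {L,S}
U: miss, frames {L,S,U}
Y: miss, frames {L,S,U,Y}
Z: miss, frames {L,S,U,Y,Z}
N: miss, evict L, frames {S,U,Y,Z,N}
X: miss, evict S, frames {U,Y,Z,N,X}
N: hit
X: hit
D: miss, evict U, frames {Y,Z,N,X,D}
S: miss, evict Y, frames {Z,N,X,D,S}
Z: hit
S: hit
Z: hit

{D, N, S, X, Z}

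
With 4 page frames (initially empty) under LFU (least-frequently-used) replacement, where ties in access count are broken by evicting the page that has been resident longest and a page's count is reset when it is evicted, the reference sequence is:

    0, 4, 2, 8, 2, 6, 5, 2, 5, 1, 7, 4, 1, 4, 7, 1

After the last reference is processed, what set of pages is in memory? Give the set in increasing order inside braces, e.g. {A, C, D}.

0 -> miss, frames (0)
4 -> miss, frames (0 4)
2 -> miss, frames (0 4 2)
8 -> miss, frames (0 4 2 8)
2 -> hit
6 -> miss, evict 0, frames (4 2 8 6)
5 -> miss, evict 4, frames (2 8 6 5)
2 -> hit
5 -> hit
1 -> miss, evict 8, frames (2 6 5 1)
7 -> miss, evict 6, frames (2 5 1 7)
4 -> miss, evict 1, frames (2 5 7 4)
1 -> miss, evict 7, frames (2 5 4 1)
4 -> hit
7 -> miss, evict 1, frames (2 5 4 7)
1 -> miss, evict 7, frames (2 5 4 1)

{1, 2, 4, 5}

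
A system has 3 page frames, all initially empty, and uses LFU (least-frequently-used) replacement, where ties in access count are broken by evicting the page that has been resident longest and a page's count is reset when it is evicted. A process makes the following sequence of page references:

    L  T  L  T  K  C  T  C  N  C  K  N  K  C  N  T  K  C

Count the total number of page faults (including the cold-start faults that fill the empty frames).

10

L -> miss, frames (L)
T -> miss, frames (L T)
L -> hit
T -> hit
K -> miss, frames (L T K)
C -> miss, evict K, frames (L T C)
T -> hit
C -> hit
N -> miss, evict L, frames (T C N)
C -> hit
K -> miss, evict N, frames (T C K)
N -> miss, evict K, frames (T C N)
K -> miss, evict N, frames (T C K)
C -> hit
N -> miss, evict K, frames (T C N)
T -> hit
K -> miss, evict N, frames (T C K)
C -> hit
Page faults: 10.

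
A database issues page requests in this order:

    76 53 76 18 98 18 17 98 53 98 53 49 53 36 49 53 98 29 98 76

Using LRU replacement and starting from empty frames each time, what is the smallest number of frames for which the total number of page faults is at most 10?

4

f=1: 20 faults
f=2: 14 faults
f=3: 11 faults
f=4: 10 faults
f=5: 9 faults
f=6: 9 faults
f=7: 9 faults
f=8: 8 faults
Smallest f with faults ≤ 10 is 4.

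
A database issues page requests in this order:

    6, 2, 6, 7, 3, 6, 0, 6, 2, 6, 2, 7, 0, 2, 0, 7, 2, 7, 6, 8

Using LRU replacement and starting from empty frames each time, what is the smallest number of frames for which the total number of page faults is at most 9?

f=1: 20 faults
f=2: 14 faults
f=3: 10 faults
f=4: 8 faults
f=5: 6 faults
f=6: 6 faults
Smallest f with faults ≤ 9 is 4.

4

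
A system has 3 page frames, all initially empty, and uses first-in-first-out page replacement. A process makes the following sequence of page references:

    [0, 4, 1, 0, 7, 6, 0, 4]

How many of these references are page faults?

0 -> fault, frames [0]
4 -> fault, frames [0, 4]
1 -> fault, frames [0, 4, 1]
0 -> hit
7 -> fault, evict 0, frames [4, 1, 7]
6 -> fault, evict 4, frames [1, 7, 6]
0 -> fault, evict 1, frames [7, 6, 0]
4 -> fault, evict 7, frames [6, 0, 4]
Page faults: 7.

7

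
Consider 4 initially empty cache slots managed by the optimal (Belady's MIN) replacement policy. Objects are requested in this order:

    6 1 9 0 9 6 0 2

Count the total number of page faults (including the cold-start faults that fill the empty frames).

5

6 → miss, frames {6}
1 → miss, frames {6,1}
9 → miss, frames {6,1,9}
0 → miss, frames {6,1,9,0}
9 → hit
6 → hit
0 → hit
2 → miss, evict 0, frames {6,1,9,2}
Page faults: 5.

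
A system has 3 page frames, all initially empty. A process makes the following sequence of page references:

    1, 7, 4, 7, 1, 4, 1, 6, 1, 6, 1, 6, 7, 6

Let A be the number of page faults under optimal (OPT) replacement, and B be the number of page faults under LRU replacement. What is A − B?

Under OPT: F F F . . . . F . . . . . . → 4 faults.
Under LRU: F F F . . . . F . . . . F . → 5 faults.
A − B = 4 − 5 = -1.

-1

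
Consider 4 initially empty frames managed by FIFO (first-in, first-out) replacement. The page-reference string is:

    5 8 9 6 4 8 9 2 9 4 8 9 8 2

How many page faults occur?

5 → miss, frames {5}
8 → miss, frames {5,8}
9 → miss, frames {5,8,9}
6 → miss, frames {5,8,9,6}
4 → miss, evict 5, frames {8,9,6,4}
8 → hit
9 → hit
2 → miss, evict 8, frames {9,6,4,2}
9 → hit
4 → hit
8 → miss, evict 9, frames {6,4,2,8}
9 → miss, evict 6, frames {4,2,8,9}
8 → hit
2 → hit
Page faults: 8.

8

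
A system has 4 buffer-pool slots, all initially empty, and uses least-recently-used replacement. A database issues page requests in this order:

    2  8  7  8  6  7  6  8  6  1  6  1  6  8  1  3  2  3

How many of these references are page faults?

2 -> miss, frames {2}
8 -> miss, frames {2,8}
7 -> miss, frames {2,8,7}
8 -> hit
6 -> miss, frames {2,7,8,6}
7 -> hit
6 -> hit
8 -> hit
6 -> hit
1 -> miss, evict 2, frames {7,8,6,1}
6 -> hit
1 -> hit
6 -> hit
8 -> hit
1 -> hit
3 -> miss, evict 7, frames {6,8,1,3}
2 -> miss, evict 6, frames {8,1,3,2}
3 -> hit
Page faults: 7.

7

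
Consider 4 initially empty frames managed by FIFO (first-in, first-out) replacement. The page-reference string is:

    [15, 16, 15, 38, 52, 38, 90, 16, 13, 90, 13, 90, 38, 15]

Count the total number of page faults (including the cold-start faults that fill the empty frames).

7

15 -> fault, frames {15}
16 -> fault, frames {15,16}
15 -> hit
38 -> fault, frames {15,16,38}
52 -> fault, frames {15,16,38,52}
38 -> hit
90 -> fault, evict 15, frames {16,38,52,90}
16 -> hit
13 -> fault, evict 16, frames {38,52,90,13}
90 -> hit
13 -> hit
90 -> hit
38 -> hit
15 -> fault, evict 38, frames {52,90,13,15}
Page faults: 7.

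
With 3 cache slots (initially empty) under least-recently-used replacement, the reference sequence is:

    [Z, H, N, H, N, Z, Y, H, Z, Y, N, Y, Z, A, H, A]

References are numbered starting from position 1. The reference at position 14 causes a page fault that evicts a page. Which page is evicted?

N

pos 1: Z → miss, frames [Z]
pos 2: H → miss, frames [Z, H]
pos 3: N → miss, frames [Z, H, N]
pos 4: H → hit
pos 5: N → hit
pos 6: Z → hit
pos 7: Y → miss, evict H, frames [N, Z, Y]
pos 8: H → miss, evict N, frames [Z, Y, H]
pos 9: Z → hit
pos 10: Y → hit
pos 11: N → miss, evict H, frames [Z, Y, N]
pos 12: Y → hit
pos 13: Z → hit
pos 14: A → miss, evict N, frames [Y, Z, A]
At position 14, page N is evicted.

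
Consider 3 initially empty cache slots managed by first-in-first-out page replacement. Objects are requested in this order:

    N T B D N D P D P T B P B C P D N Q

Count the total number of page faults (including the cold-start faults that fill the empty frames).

13

N: fault, frames (N)
T: fault, frames (N T)
B: fault, frames (N T B)
D: fault, evict N, frames (T B D)
N: fault, evict T, frames (B D N)
D: hit
P: fault, evict B, frames (D N P)
D: hit
P: hit
T: fault, evict D, frames (N P T)
B: fault, evict N, frames (P T B)
P: hit
B: hit
C: fault, evict P, frames (T B C)
P: fault, evict T, frames (B C P)
D: fault, evict B, frames (C P D)
N: fault, evict C, frames (P D N)
Q: fault, evict P, frames (D N Q)
Page faults: 13.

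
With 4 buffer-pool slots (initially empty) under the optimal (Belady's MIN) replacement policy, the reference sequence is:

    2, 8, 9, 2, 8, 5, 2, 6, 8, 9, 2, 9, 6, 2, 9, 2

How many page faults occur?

5

2 -> miss, frames {2}
8 -> miss, frames {2,8}
9 -> miss, frames {2,8,9}
2 -> hit
8 -> hit
5 -> miss, frames {2,8,9,5}
2 -> hit
6 -> miss, evict 5, frames {2,8,9,6}
8 -> hit
9 -> hit
2 -> hit
9 -> hit
6 -> hit
2 -> hit
9 -> hit
2 -> hit
Page faults: 5.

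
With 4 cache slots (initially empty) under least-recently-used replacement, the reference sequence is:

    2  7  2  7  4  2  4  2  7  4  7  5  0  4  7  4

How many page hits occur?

11

2 -> fault, frames [2]
7 -> fault, frames [2, 7]
2 -> hit
7 -> hit
4 -> fault, frames [2, 7, 4]
2 -> hit
4 -> hit
2 -> hit
7 -> hit
4 -> hit
7 -> hit
5 -> fault, frames [2, 4, 7, 5]
0 -> fault, evict 2, frames [4, 7, 5, 0]
4 -> hit
7 -> hit
4 -> hit
Hits: 11.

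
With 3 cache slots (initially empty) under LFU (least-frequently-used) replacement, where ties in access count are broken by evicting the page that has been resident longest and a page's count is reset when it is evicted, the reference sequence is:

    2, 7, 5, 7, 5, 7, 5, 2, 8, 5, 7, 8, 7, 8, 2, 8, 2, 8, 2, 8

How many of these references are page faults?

10

2 → fault, frames [2]
7 → fault, frames [2, 7]
5 → fault, frames [2, 7, 5]
7 → hit
5 → hit
7 → hit
5 → hit
2 → hit
8 → fault, evict 2, frames [7, 5, 8]
5 → hit
7 → hit
8 → hit
7 → hit
8 → hit
2 → fault, evict 8, frames [7, 5, 2]
8 → fault, evict 2, frames [7, 5, 8]
2 → fault, evict 8, frames [7, 5, 2]
8 → fault, evict 2, frames [7, 5, 8]
2 → fault, evict 8, frames [7, 5, 2]
8 → fault, evict 2, frames [7, 5, 8]
Page faults: 10.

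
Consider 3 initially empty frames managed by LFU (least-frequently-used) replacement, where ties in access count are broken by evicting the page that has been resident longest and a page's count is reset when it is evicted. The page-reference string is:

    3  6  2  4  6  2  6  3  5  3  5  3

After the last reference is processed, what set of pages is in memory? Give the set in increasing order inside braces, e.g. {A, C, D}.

{2, 3, 6}

3: fault, frames [3]
6: fault, frames [3, 6]
2: fault, frames [3, 6, 2]
4: fault, evict 3, frames [6, 2, 4]
6: hit
2: hit
6: hit
3: fault, evict 4, frames [6, 2, 3]
5: fault, evict 3, frames [6, 2, 5]
3: fault, evict 5, frames [6, 2, 3]
5: fault, evict 3, frames [6, 2, 5]
3: fault, evict 5, frames [6, 2, 3]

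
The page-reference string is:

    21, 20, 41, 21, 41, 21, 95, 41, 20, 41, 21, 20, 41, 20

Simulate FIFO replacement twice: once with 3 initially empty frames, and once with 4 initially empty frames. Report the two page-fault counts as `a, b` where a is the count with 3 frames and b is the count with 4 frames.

7, 4

3 frames: F F F . . . F . . . F F F . → 7 faults.
4 frames: F F F . . . F . . . . . . . → 4 faults.
4 < 7: adding a frame reduced faults, as is typical.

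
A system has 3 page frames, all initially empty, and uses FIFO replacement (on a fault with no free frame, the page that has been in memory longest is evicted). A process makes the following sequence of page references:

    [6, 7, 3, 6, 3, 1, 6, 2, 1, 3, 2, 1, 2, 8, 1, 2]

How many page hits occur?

6: miss, frames (6)
7: miss, frames (6 7)
3: miss, frames (6 7 3)
6: hit
3: hit
1: miss, evict 6, frames (7 3 1)
6: miss, evict 7, frames (3 1 6)
2: miss, evict 3, frames (1 6 2)
1: hit
3: miss, evict 1, frames (6 2 3)
2: hit
1: miss, evict 6, frames (2 3 1)
2: hit
8: miss, evict 2, frames (3 1 8)
1: hit
2: miss, evict 3, frames (1 8 2)
Hits: 6.

6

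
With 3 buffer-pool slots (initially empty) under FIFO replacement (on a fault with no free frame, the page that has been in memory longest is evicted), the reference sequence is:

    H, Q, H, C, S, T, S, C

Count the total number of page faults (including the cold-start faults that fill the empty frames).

H -> fault, frames [H]
Q -> fault, frames [H, Q]
H -> hit
C -> fault, frames [H, Q, C]
S -> fault, evict H, frames [Q, C, S]
T -> fault, evict Q, frames [C, S, T]
S -> hit
C -> hit
Page faults: 5.

5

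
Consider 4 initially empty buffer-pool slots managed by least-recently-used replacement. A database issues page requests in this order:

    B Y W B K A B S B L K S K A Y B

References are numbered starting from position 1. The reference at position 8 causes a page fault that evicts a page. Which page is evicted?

W

pos 1: B: miss, frames (B)
pos 2: Y: miss, frames (B Y)
pos 3: W: miss, frames (B Y W)
pos 4: B: hit
pos 5: K: miss, frames (Y W B K)
pos 6: A: miss, evict Y, frames (W B K A)
pos 7: B: hit
pos 8: S: miss, evict W, frames (K A B S)
At position 8, page W is evicted.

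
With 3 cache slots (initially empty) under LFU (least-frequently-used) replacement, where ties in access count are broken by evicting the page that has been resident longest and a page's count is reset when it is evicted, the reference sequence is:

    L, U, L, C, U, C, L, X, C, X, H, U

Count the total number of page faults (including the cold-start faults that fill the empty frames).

L: miss, frames [L]
U: miss, frames [L, U]
L: hit
C: miss, frames [L, U, C]
U: hit
C: hit
L: hit
X: miss, evict U, frames [L, C, X]
C: hit
X: hit
H: miss, evict X, frames [L, C, H]
U: miss, evict H, frames [L, C, U]
Page faults: 6.

6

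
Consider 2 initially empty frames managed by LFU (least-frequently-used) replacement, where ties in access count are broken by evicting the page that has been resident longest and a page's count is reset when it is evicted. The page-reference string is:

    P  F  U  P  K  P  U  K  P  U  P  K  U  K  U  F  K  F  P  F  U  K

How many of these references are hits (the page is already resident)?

5

P: miss, frames (P)
F: miss, frames (P F)
U: miss, evict P, frames (F U)
P: miss, evict F, frames (U P)
K: miss, evict U, frames (P K)
P: hit
U: miss, evict K, frames (P U)
K: miss, evict U, frames (P K)
P: hit
U: miss, evict K, frames (P U)
P: hit
K: miss, evict U, frames (P K)
U: miss, evict K, frames (P U)
K: miss, evict U, frames (P K)
U: miss, evict K, frames (P U)
F: miss, evict U, frames (P F)
K: miss, evict F, frames (P K)
F: miss, evict K, frames (P F)
P: hit
F: hit
U: miss, evict F, frames (P U)
K: miss, evict U, frames (P K)
Hits: 5.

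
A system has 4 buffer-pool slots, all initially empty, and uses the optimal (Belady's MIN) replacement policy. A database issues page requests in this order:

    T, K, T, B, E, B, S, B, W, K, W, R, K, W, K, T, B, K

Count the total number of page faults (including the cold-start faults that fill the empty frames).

8

T -> miss, frames {T}
K -> miss, frames {T,K}
T -> hit
B -> miss, frames {T,K,B}
E -> miss, frames {T,K,B,E}
B -> hit
S -> miss, evict E, frames {T,K,B,S}
B -> hit
W -> miss, evict S, frames {T,K,B,W}
K -> hit
W -> hit
R -> miss, evict B, frames {T,K,W,R}
K -> hit
W -> hit
K -> hit
T -> hit
B -> miss, evict R, frames {T,K,W,B}
K -> hit
Page faults: 8.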